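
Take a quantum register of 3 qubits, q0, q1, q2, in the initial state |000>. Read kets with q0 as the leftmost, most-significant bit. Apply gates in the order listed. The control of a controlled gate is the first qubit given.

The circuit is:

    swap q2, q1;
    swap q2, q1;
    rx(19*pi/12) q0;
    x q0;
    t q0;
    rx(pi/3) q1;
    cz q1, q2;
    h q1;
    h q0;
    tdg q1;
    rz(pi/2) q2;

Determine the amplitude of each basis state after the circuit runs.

The final amplitudes are -sqrt(3*sqrt(2) + 6)/16 - 3*sqrt(2 - sqrt(2))/16 - 3*sqrt(sqrt(2) + 2)*exp(I*pi/4)/16 - sqrt(2 - sqrt(2))*exp(3*I*pi/4)/16 + sqrt(6 - 3*sqrt(2))*exp(I*pi/4)/16 + I*sqrt(6 - 3*sqrt(2))/16 + I*sqrt(sqrt(2) + 2)/16 + sqrt(3*sqrt(2) + 6)*exp(3*I*pi/4)/16 on |000>, 0 on |001>, -3*sqrt(sqrt(2) + 2)/16 + sqrt(6 - 3*sqrt(2))/16 - I*sqrt(3*sqrt(2) + 6)/16 - sqrt(sqrt(2) + 2)*exp(I*pi/4)/16 - sqrt(6 - 3*sqrt(2))*exp(I*pi/4)/16 + I*sqrt(2 - sqrt(2))/16 + 3*sqrt(2 - sqrt(2))*exp(3*I*pi/4)/16 + sqrt(3*sqrt(2) + 6)*exp(3*I*pi/4)/16 on |010>, 0 on |011>, 3*sqrt(2 - sqrt(2))/16 + sqrt(3*sqrt(2) + 6)/16 - 3*sqrt(sqrt(2) + 2)*exp(I*pi/4)/16 - I*sqrt(sqrt(2) + 2)/16 - I*sqrt(6 - 3*sqrt(2))/16 - sqrt(2 - sqrt(2))*exp(3*I*pi/4)/16 + sqrt(6 - 3*sqrt(2))*exp(I*pi/4)/16 + sqrt(3*sqrt(2) + 6)*exp(3*I*pi/4)/16 on |100>, 0 on |101>, -3*sqrt(sqrt(2) + 2)/16 + sqrt(6 - 3*sqrt(2))/16 - I*sqrt(3*sqrt(2) + 6)/16 - sqrt(3*sqrt(2) + 6)*exp(3*I*pi/4)/16 - 3*sqrt(2 - sqrt(2))*exp(3*I*pi/4)/16 + I*sqrt(2 - sqrt(2))/16 + sqrt(6 - 3*sqrt(2))*exp(I*pi/4)/16 + sqrt(sqrt(2) + 2)*exp(I*pi/4)/16 on |110>, 0 on |111>. Key observation: steps 1-2 multiply out to the identity, so the circuit reduces to the remaining gates.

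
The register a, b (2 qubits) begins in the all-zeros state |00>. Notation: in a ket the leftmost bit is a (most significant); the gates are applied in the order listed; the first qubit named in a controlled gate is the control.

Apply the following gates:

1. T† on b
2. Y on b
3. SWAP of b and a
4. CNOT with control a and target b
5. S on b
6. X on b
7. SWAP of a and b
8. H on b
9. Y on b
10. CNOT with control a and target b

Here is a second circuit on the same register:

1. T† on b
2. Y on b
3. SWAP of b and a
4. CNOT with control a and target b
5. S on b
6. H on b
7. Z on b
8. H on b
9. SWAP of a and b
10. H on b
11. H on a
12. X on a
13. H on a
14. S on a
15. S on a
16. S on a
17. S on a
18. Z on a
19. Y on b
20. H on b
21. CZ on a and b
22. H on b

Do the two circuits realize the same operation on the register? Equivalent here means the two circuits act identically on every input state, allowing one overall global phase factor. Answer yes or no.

Yes — the two circuits implement the same unitary up to a global phase.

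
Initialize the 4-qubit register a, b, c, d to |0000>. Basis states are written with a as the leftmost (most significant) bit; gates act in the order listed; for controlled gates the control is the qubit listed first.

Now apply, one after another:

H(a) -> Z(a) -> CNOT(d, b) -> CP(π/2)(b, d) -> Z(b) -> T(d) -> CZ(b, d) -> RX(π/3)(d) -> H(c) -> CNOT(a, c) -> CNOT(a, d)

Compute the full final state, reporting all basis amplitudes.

The final amplitudes are sqrt(3)/4 on |0000>, -I/4 on |0001>, sqrt(3)/4 on |0010>, -I/4 on |0011>, 0 on |0100>, 0 on |0101>, 0 on |0110>, 0 on |0111>, I/4 on |1000>, -sqrt(3)/4 on |1001>, I/4 on |1010>, -sqrt(3)/4 on |1011>, 0 on |1100>, 0 on |1101>, 0 on |1110>, 0 on |1111>.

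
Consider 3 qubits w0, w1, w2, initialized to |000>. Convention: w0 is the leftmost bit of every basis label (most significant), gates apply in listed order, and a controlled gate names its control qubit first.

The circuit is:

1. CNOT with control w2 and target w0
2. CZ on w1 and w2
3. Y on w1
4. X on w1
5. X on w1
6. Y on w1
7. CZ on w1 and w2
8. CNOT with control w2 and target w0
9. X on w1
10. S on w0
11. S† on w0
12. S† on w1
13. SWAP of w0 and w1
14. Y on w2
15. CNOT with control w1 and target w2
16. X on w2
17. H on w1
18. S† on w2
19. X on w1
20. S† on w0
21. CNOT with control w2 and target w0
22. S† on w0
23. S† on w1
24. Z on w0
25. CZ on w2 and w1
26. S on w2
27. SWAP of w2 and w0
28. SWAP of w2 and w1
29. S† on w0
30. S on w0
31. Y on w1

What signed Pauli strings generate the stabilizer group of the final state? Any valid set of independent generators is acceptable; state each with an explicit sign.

One valid set of independent stabilizer generators is -IIY, +ZII, +IZI (any independent generating set of the same group is equally correct). Key observation: gates 1-8 undo each other exactly, leaving only the rest of the circuit to track.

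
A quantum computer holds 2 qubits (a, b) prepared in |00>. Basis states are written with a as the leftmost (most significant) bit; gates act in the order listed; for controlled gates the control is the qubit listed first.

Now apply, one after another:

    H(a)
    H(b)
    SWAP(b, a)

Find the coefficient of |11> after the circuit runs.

The amplitude on |11> is 1/2.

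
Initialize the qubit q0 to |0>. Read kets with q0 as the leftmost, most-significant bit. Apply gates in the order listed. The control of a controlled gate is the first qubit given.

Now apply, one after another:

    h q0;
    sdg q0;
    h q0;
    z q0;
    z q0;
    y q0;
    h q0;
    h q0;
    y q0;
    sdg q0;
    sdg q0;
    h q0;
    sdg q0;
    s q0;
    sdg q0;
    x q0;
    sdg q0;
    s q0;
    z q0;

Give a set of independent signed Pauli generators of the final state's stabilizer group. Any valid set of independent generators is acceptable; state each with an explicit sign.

One valid set of independent stabilizer generators is -X (any independent generating set of the same group is equally correct).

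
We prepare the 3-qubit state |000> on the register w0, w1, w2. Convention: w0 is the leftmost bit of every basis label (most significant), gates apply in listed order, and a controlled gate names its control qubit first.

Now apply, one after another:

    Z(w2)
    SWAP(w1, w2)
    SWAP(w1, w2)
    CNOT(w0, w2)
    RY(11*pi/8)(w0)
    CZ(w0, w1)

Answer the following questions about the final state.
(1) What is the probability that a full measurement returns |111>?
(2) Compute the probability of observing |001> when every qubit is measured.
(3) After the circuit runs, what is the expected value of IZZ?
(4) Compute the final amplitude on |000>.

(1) Outcome |111> occurs with probability 0. Key observation: steps 2-3 multiply out to the identity, so the circuit reduces to the remaining gates.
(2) A full measurement returns |001> with probability 0.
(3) The expectation value of IZZ is 1.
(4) |000> carries amplitude -cos(5*pi/16) in the final state.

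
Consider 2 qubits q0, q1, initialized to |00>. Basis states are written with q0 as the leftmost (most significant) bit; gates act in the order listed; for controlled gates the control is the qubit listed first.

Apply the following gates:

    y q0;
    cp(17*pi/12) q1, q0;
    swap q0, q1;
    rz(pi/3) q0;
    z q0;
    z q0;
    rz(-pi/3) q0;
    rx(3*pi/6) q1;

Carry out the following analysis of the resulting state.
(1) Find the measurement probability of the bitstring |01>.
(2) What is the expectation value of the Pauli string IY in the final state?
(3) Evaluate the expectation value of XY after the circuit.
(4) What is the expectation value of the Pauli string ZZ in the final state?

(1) Outcome |01> occurs with probability 1/2. Key observation: steps 4-7 multiply out to the identity, so the circuit reduces to the remaining gates.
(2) The expectation value of IY is 1.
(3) The observable XY averages to 0.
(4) The expectation value of ZZ is 0.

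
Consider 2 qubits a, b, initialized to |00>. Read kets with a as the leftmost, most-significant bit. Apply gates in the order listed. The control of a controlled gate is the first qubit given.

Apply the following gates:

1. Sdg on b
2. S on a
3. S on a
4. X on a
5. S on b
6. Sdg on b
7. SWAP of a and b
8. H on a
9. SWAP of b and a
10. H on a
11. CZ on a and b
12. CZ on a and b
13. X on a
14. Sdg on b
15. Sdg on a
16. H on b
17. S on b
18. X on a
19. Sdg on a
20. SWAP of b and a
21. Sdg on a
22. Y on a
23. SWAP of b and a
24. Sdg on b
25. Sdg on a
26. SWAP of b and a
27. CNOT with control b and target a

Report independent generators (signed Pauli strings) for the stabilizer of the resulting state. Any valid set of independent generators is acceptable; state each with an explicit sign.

The final state is stabilized by the group generated by +XI, +IY; other independent generating sets are equally valid. Key observation: the block from step 11 through step 12 cancels to the identity and can be dropped.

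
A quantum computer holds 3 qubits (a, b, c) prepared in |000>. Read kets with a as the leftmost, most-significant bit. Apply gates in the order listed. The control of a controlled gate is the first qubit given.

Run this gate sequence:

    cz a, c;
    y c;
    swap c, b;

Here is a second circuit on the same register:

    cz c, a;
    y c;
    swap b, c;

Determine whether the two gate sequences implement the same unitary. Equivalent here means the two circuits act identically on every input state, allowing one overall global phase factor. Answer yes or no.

Yes — the two circuits implement the same unitary up to a global phase.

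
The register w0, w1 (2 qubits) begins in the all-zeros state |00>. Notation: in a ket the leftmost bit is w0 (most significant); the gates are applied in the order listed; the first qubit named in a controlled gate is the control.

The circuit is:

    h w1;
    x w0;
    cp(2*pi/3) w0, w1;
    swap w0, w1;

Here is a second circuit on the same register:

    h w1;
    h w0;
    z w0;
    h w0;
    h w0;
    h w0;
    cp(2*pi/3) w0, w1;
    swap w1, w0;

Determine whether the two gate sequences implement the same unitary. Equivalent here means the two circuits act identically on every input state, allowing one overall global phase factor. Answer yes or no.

Yes, they are equivalent — the unitaries differ by at most a global phase.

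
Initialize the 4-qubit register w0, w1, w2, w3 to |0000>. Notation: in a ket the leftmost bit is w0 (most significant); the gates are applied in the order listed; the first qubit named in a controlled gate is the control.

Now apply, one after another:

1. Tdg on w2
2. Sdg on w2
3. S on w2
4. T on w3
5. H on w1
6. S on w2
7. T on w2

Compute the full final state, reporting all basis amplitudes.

The final amplitudes are sqrt(2)/2 on |0000>, sqrt(2)/2 on |0100>, and 0 on every other basis state.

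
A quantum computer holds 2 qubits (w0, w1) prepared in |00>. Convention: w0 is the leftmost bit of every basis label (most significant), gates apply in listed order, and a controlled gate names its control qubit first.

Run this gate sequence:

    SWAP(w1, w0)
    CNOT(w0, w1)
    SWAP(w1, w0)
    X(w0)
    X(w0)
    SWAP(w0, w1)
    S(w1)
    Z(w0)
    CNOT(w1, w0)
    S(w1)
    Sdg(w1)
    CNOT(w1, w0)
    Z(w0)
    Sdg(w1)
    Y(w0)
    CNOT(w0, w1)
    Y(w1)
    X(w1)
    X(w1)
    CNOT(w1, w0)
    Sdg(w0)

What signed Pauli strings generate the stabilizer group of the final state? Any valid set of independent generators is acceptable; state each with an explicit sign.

The final state is stabilized by the group generated by -ZI, +IZ; other independent generating sets are equally valid.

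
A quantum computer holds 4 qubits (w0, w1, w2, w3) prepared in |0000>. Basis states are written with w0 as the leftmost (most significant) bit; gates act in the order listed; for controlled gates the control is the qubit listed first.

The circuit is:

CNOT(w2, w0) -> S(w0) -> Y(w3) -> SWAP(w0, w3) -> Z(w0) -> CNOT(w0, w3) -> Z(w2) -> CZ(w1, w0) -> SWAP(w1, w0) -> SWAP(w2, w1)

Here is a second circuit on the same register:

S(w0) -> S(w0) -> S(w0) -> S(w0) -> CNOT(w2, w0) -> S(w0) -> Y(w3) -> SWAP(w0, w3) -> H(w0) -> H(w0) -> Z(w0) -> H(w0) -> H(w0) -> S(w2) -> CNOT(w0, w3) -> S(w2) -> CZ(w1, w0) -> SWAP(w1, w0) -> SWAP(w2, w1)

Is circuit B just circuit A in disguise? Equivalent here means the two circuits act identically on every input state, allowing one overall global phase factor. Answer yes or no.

Yes — the two circuits implement the same unitary up to a global phase.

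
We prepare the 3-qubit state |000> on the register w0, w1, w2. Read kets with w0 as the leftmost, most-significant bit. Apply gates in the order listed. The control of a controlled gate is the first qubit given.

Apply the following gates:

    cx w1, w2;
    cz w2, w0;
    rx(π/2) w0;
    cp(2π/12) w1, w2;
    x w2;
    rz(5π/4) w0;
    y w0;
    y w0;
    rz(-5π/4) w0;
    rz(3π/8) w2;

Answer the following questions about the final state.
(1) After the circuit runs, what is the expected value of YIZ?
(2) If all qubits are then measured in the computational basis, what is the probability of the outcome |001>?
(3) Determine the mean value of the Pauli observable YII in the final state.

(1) The observable YIZ averages to 1.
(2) The probability of measuring |001> is 1/2.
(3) In the final state, YII has expectation -1.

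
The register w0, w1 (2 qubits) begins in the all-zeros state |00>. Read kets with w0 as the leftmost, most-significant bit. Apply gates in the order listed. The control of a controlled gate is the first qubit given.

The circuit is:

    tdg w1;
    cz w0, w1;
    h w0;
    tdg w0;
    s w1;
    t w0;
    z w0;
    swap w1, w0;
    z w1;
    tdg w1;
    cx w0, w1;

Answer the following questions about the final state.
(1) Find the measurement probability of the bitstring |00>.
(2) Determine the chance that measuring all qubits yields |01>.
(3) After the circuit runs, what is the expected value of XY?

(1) A full measurement returns |00> with probability 1/2.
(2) The probability of measuring |01> is 1/2.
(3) The observable XY averages to 0.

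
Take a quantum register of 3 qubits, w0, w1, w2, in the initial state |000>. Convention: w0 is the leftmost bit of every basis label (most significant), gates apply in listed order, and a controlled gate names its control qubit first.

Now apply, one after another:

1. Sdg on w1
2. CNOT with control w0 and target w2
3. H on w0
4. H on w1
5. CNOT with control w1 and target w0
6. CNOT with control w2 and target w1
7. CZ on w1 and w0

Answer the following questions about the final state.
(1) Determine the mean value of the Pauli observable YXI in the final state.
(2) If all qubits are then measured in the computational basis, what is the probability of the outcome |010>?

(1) The expectation value of YXI is 0.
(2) A full measurement returns |010> with probability 1/4.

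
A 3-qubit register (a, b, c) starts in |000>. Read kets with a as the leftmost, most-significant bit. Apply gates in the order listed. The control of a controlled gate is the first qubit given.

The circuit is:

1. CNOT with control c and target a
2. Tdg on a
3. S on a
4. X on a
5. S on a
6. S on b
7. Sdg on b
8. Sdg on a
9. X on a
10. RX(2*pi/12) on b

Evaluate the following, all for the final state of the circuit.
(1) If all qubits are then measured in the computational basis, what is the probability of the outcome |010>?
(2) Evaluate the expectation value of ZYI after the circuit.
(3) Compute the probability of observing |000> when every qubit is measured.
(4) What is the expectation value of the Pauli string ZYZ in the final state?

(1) Outcome |010> occurs with probability 1/2 - sqrt(3)/4. Key observation: gates 4-9 undo each other exactly, leaving only the rest of the circuit to track.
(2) The expectation value of ZYI is -1/2.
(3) The probability of measuring |000> is sqrt(3)/4 + 1/2.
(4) The observable ZYZ averages to -1/2.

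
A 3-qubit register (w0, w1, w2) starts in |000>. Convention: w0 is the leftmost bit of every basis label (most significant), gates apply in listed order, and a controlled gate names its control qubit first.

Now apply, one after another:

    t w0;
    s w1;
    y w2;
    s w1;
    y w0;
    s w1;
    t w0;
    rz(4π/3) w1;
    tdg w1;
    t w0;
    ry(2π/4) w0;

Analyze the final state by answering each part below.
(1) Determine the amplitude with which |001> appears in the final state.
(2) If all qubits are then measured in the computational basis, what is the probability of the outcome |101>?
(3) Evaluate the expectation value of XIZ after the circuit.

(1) The final state's coefficient on |001> equals -sqrt(2)*exp(5*I*pi/6)/2.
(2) Outcome |101> occurs with probability 1/2.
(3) The expectation value of XIZ is 1.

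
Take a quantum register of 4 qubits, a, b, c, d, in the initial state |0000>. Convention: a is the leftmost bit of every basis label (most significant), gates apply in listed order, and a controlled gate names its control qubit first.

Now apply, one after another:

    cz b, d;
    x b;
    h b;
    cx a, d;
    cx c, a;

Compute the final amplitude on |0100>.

The final state's coefficient on |0100> equals -sqrt(2)/2.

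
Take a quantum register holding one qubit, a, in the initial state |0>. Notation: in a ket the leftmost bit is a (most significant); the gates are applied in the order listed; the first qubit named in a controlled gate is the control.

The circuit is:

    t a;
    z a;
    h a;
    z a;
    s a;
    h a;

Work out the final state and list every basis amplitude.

The final amplitudes are 1/2 - I/2 on |0>, 1/2 + I/2 on |1>.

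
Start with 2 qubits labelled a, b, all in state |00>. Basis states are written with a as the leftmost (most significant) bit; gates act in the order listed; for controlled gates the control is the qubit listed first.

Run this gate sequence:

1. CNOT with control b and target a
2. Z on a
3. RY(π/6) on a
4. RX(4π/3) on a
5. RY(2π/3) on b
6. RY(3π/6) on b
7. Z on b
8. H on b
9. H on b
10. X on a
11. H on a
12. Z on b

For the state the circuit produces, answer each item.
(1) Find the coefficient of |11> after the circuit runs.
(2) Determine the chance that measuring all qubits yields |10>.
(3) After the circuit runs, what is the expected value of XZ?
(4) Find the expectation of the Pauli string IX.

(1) |11> carries amplitude (1 - I)*(sqrt(6) + sqrt(2)*(2 - I))/16 in the final state. Key observation: steps 8-9 multiply out to the identity, so the circuit reduces to the remaining gates.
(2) A full measurement returns |10> with probability 1/8 - sqrt(3)/16.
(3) The expectation value of XZ is -3/8.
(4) In the final state, IX has expectation -1/2.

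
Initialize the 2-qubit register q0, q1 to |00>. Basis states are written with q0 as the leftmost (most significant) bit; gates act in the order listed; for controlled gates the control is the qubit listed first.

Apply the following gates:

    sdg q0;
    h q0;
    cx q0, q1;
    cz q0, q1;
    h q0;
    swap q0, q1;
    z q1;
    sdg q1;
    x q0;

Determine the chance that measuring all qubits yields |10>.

The probability of measuring |10> is 1/4.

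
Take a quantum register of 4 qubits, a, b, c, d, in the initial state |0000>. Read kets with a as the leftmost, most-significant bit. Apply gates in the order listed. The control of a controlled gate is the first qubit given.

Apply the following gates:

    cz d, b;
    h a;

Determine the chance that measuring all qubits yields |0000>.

The probability of measuring |0000> is 1/2.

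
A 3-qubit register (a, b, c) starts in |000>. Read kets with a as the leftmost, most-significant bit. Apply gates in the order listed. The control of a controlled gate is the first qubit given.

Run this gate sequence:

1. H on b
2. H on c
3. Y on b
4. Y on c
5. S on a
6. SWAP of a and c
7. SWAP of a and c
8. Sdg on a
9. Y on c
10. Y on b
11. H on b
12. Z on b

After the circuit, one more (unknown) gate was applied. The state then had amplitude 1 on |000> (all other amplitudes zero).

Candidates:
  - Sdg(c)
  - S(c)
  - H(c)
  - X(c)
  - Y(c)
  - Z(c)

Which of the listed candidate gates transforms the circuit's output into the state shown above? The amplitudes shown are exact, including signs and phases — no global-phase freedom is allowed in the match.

It was H(c) that produced the state shown.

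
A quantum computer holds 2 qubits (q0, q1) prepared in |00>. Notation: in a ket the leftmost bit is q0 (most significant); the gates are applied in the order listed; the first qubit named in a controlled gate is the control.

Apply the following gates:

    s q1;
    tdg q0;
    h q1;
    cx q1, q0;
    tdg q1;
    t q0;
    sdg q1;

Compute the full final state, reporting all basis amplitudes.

The final amplitudes are sqrt(2)/2 on |00>, 0 on |01>, 0 on |10>, -sqrt(2)*I/2 on |11>.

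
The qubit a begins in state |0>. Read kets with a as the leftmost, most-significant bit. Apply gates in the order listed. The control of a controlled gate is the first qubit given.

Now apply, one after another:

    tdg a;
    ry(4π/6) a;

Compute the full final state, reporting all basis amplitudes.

The final amplitudes are 1/2 on |0>, sqrt(3)/2 on |1>.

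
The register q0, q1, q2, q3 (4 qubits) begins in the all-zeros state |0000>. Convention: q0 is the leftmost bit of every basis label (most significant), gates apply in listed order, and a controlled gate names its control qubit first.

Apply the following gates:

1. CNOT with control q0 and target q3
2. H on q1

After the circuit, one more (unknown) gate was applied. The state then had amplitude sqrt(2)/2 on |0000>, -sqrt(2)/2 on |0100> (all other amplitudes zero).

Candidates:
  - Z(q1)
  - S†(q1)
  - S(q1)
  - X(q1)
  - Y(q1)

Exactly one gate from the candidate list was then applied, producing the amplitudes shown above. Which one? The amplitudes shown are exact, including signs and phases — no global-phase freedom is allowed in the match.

The applied gate was Z(q1).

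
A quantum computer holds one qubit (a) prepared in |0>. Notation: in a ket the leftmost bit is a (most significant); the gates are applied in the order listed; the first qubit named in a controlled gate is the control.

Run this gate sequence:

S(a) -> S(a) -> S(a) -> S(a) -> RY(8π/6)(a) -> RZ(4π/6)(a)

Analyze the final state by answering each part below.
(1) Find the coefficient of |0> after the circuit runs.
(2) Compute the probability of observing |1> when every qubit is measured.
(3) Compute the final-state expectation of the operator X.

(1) The amplitude on |0> is exp(2*I*pi/3)/2. Key observation: the block from step 1 through step 4 cancels to the identity and can be dropped.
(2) The probability of measuring |1> is 3/4.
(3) The expectation value of X is sqrt(3)/4.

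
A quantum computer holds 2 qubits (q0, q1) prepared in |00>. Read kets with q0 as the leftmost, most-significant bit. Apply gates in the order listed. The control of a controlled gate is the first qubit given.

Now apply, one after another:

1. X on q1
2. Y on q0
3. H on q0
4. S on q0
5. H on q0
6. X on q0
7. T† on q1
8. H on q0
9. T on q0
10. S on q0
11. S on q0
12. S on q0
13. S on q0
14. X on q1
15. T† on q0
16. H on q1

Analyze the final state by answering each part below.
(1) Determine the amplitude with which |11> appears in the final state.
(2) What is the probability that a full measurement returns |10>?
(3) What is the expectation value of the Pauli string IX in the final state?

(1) |11> carries amplitude exp(3*I*pi/4)/2 in the final state. Key observation: gates 10-13 undo each other exactly, leaving only the rest of the circuit to track.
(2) Outcome |10> occurs with probability 1/4.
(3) In the final state, IX has expectation 1.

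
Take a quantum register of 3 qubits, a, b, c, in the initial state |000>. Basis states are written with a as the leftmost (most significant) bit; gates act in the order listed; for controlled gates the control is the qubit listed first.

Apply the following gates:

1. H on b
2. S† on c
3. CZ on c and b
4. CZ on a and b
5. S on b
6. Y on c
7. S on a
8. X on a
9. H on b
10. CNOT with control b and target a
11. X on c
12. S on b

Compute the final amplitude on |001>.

The final state's coefficient on |001> equals 0.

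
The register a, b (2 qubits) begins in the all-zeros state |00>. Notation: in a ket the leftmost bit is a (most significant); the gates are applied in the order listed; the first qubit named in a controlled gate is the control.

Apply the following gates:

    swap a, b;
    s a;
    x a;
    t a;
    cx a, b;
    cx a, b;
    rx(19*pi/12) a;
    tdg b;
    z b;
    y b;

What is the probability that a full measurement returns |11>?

A full measurement returns |11> with probability -sqrt(2)/8 + sqrt(6)/8 + 1/2.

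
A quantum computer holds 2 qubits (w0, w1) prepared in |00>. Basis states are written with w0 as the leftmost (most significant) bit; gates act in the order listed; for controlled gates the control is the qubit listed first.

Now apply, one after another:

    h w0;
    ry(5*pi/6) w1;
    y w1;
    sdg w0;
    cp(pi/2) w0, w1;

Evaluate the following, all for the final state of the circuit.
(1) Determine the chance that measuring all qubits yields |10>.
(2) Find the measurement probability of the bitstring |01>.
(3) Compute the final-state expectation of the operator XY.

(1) A full measurement returns |10> with probability sqrt(3)/8 + 1/4.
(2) The probability of measuring |01> is 1/4 - sqrt(3)/8.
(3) The observable XY averages to -1/4.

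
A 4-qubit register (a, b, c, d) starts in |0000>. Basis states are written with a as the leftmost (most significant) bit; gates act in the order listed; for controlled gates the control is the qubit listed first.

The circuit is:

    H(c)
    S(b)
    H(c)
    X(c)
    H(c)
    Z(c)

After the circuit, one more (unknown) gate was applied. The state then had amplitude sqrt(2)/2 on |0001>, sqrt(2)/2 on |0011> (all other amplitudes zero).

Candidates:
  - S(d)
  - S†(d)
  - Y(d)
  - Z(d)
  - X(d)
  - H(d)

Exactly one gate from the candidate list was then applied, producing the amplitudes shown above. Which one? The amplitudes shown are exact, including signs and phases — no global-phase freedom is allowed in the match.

The applied gate was X(d). Key observation: the block from step 3 through step 6 cancels to the identity and can be dropped.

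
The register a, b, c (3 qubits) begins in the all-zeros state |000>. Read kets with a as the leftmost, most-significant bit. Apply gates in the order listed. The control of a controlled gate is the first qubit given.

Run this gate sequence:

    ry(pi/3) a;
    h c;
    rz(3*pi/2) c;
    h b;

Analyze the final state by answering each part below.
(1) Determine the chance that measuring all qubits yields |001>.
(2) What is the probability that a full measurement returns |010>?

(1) Outcome |001> occurs with probability 3/16.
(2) A full measurement returns |010> with probability 3/16.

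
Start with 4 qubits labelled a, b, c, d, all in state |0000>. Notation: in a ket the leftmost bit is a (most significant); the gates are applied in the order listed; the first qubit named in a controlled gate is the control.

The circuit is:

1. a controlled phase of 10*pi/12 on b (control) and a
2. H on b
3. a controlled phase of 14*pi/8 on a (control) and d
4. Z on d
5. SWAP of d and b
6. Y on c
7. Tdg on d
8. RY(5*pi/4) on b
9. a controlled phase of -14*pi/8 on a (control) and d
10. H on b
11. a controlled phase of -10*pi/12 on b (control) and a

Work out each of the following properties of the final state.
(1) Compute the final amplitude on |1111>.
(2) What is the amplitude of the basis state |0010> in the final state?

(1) The final state's coefficient on |1111> equals 0.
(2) The final state's coefficient on |0010> equals -I*sqrt(2 - sqrt(2))/4 + I*sqrt(sqrt(2) + 2)/4.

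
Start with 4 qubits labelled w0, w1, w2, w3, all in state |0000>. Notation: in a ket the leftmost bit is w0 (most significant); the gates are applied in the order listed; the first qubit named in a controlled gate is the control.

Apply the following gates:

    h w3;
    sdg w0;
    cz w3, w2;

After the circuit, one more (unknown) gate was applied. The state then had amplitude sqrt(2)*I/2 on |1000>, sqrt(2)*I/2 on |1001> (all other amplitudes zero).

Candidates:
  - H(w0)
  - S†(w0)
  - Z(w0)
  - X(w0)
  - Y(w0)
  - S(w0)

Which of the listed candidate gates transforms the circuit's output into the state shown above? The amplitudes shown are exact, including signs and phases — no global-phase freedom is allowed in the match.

It was Y(w0) that produced the state shown.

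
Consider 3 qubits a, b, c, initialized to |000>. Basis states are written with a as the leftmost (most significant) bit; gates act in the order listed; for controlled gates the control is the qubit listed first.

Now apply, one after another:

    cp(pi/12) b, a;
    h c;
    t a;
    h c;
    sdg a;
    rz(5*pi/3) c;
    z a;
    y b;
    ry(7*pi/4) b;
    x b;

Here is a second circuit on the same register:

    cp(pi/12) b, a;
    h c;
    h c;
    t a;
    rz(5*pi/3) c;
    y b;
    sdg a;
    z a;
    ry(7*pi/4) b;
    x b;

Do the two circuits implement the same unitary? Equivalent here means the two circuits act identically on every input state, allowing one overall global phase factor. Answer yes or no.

Yes, they are equivalent — the unitaries differ by at most a global phase.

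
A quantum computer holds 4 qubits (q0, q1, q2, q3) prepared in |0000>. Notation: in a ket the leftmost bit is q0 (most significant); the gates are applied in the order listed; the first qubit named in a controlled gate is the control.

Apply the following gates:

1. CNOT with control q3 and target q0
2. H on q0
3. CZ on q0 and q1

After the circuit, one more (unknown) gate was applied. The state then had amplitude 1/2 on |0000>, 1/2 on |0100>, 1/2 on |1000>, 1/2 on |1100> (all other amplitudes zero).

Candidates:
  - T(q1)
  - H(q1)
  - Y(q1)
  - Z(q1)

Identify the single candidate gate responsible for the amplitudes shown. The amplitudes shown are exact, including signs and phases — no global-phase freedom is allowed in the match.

The applied gate was H(q1).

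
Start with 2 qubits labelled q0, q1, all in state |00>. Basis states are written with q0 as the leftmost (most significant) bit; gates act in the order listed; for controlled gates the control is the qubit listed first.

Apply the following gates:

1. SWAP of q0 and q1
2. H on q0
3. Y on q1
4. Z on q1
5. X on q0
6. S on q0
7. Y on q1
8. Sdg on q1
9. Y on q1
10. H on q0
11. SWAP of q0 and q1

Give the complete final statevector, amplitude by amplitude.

The resulting statevector has amplitude 0 on |00>, 0 on |01>, 1/2 - I/2 on |10>, -1/2 - I/2 on |11>.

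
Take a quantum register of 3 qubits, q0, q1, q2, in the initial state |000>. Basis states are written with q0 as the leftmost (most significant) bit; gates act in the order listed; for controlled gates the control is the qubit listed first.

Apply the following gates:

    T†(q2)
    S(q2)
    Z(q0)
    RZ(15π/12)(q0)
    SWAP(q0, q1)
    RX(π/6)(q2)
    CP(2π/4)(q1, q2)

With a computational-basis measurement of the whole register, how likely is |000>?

A full measurement returns |000> with probability sqrt(3)/4 + 1/2.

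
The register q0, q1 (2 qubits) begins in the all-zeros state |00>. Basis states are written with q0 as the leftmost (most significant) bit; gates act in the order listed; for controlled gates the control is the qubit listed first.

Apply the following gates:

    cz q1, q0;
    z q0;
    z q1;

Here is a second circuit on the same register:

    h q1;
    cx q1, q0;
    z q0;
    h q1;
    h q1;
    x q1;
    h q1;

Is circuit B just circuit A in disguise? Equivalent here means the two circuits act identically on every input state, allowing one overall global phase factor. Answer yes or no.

No: there is an input state on which the two circuits produce genuinely different outputs (not merely differing by a phase).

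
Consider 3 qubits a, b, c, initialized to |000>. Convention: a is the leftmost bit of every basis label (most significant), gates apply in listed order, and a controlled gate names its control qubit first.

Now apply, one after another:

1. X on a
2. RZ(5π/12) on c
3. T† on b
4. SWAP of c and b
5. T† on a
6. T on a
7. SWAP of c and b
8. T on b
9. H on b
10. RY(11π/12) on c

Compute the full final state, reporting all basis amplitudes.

After the circuit, the state carries amplitude 0 on |000>, 0 on |001>, 0 on |010>, 0 on |011>, sqrt(2)*sqrt(sqrt(2)/4 + 1/2)*exp(-5*I*pi/24)/4 - sqrt(6)*sqrt(1/2 - sqrt(2)/4)*exp(-5*I*pi/24)/4 on |100>, sqrt(6)*sqrt(sqrt(2)/4 + 1/2)*exp(-5*I*pi/24)/4 + sqrt(2)*sqrt(1/2 - sqrt(2)/4)*exp(-5*I*pi/24)/4 on |101>, sqrt(2)*sqrt(sqrt(2)/4 + 1/2)*exp(-5*I*pi/24)/4 - sqrt(6)*sqrt(1/2 - sqrt(2)/4)*exp(-5*I*pi/24)/4 on |110>, sqrt(6)*sqrt(sqrt(2)/4 + 1/2)*exp(-5*I*pi/24)/4 + sqrt(2)*sqrt(1/2 - sqrt(2)/4)*exp(-5*I*pi/24)/4 on |111>. Key observation: gates 3-8 undo each other exactly, leaving only the rest of the circuit to track.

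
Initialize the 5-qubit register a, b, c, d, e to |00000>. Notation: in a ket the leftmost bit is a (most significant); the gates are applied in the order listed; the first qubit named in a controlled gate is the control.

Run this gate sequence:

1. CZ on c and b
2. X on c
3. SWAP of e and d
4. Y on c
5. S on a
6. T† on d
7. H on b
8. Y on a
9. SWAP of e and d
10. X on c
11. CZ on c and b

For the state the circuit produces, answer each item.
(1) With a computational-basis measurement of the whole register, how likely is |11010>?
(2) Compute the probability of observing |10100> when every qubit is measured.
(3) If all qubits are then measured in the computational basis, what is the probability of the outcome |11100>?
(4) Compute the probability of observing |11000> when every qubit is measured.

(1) Outcome |11010> occurs with probability 0.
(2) A full measurement returns |10100> with probability 1/2.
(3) The probability of measuring |11100> is 1/2.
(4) The probability of measuring |11000> is 0.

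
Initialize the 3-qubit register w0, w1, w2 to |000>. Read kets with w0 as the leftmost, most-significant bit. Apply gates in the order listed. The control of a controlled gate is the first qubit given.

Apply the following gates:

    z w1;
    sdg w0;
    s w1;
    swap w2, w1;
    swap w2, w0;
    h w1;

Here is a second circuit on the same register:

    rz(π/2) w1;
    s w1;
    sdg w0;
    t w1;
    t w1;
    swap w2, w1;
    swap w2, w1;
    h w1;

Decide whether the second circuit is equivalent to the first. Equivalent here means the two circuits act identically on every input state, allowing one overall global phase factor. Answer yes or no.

No — the two circuits implement different unitaries, even allowing a global phase.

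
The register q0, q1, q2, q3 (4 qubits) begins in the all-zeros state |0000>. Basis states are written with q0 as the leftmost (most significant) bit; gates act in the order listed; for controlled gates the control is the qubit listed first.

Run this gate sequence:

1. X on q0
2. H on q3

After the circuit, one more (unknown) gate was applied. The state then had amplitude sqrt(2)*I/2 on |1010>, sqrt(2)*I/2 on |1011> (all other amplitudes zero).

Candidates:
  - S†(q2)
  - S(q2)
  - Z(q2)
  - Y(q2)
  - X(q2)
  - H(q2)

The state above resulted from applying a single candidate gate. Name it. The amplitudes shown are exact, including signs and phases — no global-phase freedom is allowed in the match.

The unique candidate consistent with the amplitudes is Y(q2).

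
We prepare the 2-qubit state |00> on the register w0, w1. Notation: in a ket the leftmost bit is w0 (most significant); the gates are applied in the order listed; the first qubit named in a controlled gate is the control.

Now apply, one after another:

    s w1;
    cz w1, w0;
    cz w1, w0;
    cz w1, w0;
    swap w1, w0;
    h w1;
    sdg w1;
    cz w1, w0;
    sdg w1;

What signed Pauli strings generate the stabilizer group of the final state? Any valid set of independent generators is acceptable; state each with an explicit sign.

The final state is stabilized by the group generated by -IX, +ZI; other independent generating sets are equally valid.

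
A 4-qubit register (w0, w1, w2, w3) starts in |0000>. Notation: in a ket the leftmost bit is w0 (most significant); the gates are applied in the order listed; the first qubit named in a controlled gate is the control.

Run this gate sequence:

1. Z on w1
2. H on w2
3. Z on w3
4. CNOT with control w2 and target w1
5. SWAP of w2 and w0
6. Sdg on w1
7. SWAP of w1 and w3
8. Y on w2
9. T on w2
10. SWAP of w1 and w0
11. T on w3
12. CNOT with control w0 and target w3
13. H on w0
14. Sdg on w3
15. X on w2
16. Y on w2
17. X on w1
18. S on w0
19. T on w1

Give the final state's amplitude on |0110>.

The final state's coefficient on |0110> equals -I/2.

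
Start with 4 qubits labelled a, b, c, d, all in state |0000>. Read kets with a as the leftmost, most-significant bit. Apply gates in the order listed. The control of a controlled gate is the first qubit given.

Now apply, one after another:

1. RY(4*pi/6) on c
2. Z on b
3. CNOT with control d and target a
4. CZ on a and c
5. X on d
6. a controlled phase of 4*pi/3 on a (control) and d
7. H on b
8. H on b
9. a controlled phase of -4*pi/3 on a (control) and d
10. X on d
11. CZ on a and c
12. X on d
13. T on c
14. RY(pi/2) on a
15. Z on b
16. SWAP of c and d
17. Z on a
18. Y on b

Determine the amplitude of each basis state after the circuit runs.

After the circuit, the state carries amplitude sqrt(2)*I/4 on |0110>, sqrt(6)*exp(3*I*pi/4)/4 on |0111>, -sqrt(2)*I/4 on |1110>, -sqrt(6)*exp(3*I*pi/4)/4 on |1111>, and 0 on every other basis state. Key observation: steps 4-11 multiply out to the identity, so the circuit reduces to the remaining gates.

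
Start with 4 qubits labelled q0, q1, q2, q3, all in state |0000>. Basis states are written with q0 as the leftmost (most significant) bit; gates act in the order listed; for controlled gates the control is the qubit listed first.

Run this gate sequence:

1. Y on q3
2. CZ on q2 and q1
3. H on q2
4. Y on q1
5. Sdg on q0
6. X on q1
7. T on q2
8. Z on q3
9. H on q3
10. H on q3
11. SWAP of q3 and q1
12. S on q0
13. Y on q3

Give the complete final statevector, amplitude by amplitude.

After the circuit, the state carries amplitude sqrt(2)*I/2 on |0101>, sqrt(2)*exp(3*I*pi/4)/2 on |0111>, and 0 on every other basis state. Key observation: gates 9-10 undo each other exactly, leaving only the rest of the circuit to track.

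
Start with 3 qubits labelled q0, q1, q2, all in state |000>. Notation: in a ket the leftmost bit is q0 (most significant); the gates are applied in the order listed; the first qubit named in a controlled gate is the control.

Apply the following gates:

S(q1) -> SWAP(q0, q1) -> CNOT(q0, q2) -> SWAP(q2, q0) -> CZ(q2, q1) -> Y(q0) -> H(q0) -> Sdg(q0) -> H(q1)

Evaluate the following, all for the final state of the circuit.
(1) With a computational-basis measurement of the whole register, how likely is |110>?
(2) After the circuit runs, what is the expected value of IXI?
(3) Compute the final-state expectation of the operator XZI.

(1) A full measurement returns |110> with probability 1/4.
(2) The expectation value of IXI is 1.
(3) The observable XZI averages to 0.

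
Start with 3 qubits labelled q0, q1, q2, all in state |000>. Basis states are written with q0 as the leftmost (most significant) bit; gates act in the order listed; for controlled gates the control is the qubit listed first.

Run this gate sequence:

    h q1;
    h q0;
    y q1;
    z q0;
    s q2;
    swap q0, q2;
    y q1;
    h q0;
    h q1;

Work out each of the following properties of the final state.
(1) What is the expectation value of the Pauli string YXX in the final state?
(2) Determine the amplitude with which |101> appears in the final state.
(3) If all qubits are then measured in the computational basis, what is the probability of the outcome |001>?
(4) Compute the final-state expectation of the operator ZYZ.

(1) The observable YXX averages to 0.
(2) The final state's coefficient on |101> equals -1/2.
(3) Outcome |001> occurs with probability 1/4.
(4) The observable ZYZ averages to 0.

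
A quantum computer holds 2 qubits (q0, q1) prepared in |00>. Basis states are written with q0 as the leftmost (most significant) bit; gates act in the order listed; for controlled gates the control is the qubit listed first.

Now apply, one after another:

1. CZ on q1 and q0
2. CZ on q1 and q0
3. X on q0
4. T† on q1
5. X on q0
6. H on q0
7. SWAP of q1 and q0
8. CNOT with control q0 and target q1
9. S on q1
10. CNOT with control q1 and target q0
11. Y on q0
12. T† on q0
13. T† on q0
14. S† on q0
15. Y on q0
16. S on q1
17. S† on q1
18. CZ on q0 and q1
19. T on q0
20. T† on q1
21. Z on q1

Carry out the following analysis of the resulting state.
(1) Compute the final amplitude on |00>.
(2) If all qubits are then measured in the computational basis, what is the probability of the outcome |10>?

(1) The final state's coefficient on |00> equals -sqrt(2)/2. Key observation: gates 1-2 undo each other exactly, leaving only the rest of the circuit to track.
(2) A full measurement returns |10> with probability 0.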